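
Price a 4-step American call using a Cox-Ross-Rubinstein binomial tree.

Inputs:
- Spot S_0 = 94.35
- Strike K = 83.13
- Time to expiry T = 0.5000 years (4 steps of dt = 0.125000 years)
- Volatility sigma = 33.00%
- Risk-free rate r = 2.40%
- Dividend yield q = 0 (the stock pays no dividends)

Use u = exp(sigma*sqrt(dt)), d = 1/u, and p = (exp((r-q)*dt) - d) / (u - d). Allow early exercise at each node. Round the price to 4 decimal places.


Answer: Price = V(0,0) = 16.1083

Derivation:
dt = T/N = 0.125000
u = exp(sigma*sqrt(dt)) = 1.123751; d = 1/u = 0.889876
p = (exp((r-q)*dt) - d) / (u - d) = 0.483712
Discount per step: exp(-r*dt) = 0.997004
Stock lattice S(k, i) with i counting down-moves:
  k=0: S(0,0) = 94.3500
  k=1: S(1,0) = 106.0260; S(1,1) = 83.9598
  k=2: S(2,0) = 119.1468; S(2,1) = 94.3500; S(2,2) = 74.7139
  k=3: S(3,0) = 133.8914; S(3,1) = 106.0260; S(3,2) = 83.9598; S(3,3) = 66.4861
  k=4: S(4,0) = 150.4607; S(4,1) = 119.1468; S(4,2) = 94.3500; S(4,3) = 74.7139; S(4,4) = 59.1644
Terminal payoffs V(N, i) = max(S_T - K, 0):
  V(4,0) = 67.330674; V(4,1) = 36.016819; V(4,2) = 11.220000; V(4,3) = 0.000000; V(4,4) = 0.000000
Backward induction: V(k, i) = exp(-r*dt) * [p * V(k+1, i) + (1-p) * V(k+1, i+1)]; then take max(V_cont, immediate exercise) for American.
  V(3,0) = exp(-r*dt) * [p*67.330674 + (1-p)*36.016819] = 51.010430; exercise = 50.761414; V(3,0) = max -> 51.010430
  V(3,1) = exp(-r*dt) * [p*36.016819 + (1-p)*11.220000] = 23.144968; exercise = 22.895952; V(3,1) = max -> 23.144968
  V(3,2) = exp(-r*dt) * [p*11.220000 + (1-p)*0.000000] = 5.410986; exercise = 0.829845; V(3,2) = max -> 5.410986
  V(3,3) = exp(-r*dt) * [p*0.000000 + (1-p)*0.000000] = 0.000000; exercise = 0.000000; V(3,3) = max -> 0.000000
  V(2,0) = exp(-r*dt) * [p*51.010430 + (1-p)*23.144968] = 36.514106; exercise = 36.016819; V(2,0) = max -> 36.514106
  V(2,1) = exp(-r*dt) * [p*23.144968 + (1-p)*5.410986] = 13.947213; exercise = 11.220000; V(2,1) = max -> 13.947213
  V(2,2) = exp(-r*dt) * [p*5.410986 + (1-p)*0.000000] = 2.609516; exercise = 0.000000; V(2,2) = max -> 2.609516
  V(1,0) = exp(-r*dt) * [p*36.514106 + (1-p)*13.947213] = 24.788601; exercise = 22.895952; V(1,0) = max -> 24.788601
  V(1,1) = exp(-r*dt) * [p*13.947213 + (1-p)*2.609516] = 8.069446; exercise = 0.829845; V(1,1) = max -> 8.069446
  V(0,0) = exp(-r*dt) * [p*24.788601 + (1-p)*8.069446] = 16.108296; exercise = 11.220000; V(0,0) = max -> 16.108296


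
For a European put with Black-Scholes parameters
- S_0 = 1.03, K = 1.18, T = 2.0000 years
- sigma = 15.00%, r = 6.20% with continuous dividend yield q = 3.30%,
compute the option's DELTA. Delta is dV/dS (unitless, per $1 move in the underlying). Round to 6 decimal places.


d1 = -0.2614203763; d2 = -0.4735524106
phi(d1) = 0.3855405746; exp(-qT) = 0.9361308643; exp(-rT) = 0.8833798409
N(-d1) = 0.6031158274
Delta = -exp(-qT) * N(-d1) = -0.9361308643 * 0.6031158274 = -0.564595

Answer: Delta = -0.564595


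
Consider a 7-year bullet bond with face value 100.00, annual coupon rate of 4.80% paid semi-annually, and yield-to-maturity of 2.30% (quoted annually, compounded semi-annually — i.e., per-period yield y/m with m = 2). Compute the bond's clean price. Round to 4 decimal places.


Answer: Price = 116.0789

Derivation:
Coupon per period c = face * coupon_rate / m = 2.400000
Periods per year m = 2; per-period yield y/m = 0.011500
Number of cashflows N = 14
Cashflows (t years, CF_t, discount factor 1/(1+y/m)^(m*t), PV):
  t = 0.5000: CF_t = 2.400000, DF = 0.988631, PV = 2.372714
  t = 1.0000: CF_t = 2.400000, DF = 0.977391, PV = 2.345738
  t = 1.5000: CF_t = 2.400000, DF = 0.966279, PV = 2.319069
  t = 2.0000: CF_t = 2.400000, DF = 0.955293, PV = 2.292702
  t = 2.5000: CF_t = 2.400000, DF = 0.944432, PV = 2.266636
  t = 3.0000: CF_t = 2.400000, DF = 0.933694, PV = 2.240866
  t = 3.5000: CF_t = 2.400000, DF = 0.923079, PV = 2.215389
  t = 4.0000: CF_t = 2.400000, DF = 0.912584, PV = 2.190202
  t = 4.5000: CF_t = 2.400000, DF = 0.902209, PV = 2.165301
  t = 5.0000: CF_t = 2.400000, DF = 0.891951, PV = 2.140683
  t = 5.5000: CF_t = 2.400000, DF = 0.881810, PV = 2.116345
  t = 6.0000: CF_t = 2.400000, DF = 0.871785, PV = 2.092284
  t = 6.5000: CF_t = 2.400000, DF = 0.861873, PV = 2.068496
  t = 7.0000: CF_t = 102.400000, DF = 0.852075, PV = 87.252431
Price P = sum_t PV_t = 116.078856


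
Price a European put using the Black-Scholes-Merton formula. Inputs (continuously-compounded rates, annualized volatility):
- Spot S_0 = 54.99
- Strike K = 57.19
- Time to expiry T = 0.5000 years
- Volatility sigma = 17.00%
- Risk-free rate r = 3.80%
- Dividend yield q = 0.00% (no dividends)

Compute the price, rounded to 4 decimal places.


d1 = (ln(S/K) + (r - q + 0.5*sigma^2) * T) / (sigma * sqrt(T)) = -0.10816827
d2 = d1 - sigma * sqrt(T) = -0.22837642
exp(-rT) = 0.98117936; exp(-qT) = 1.00000000
P = K * exp(-rT) * N(-d2) - S_0 * exp(-qT) * N(-d1)
N(-d1) = 0.54306889; N(-d2) = 0.59032319
P = 57.1900 * 0.98117936 * 0.59032319 - 54.9900 * 1.00000000 * 0.54306889 = 3.2618

Answer: Price = 3.2618


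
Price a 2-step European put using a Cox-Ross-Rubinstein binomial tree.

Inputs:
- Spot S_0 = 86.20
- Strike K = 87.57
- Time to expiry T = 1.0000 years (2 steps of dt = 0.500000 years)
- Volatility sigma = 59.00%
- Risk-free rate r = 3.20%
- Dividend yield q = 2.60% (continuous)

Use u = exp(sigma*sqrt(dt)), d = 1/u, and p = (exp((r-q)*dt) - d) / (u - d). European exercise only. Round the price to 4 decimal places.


dt = T/N = 0.500000
u = exp(sigma*sqrt(dt)) = 1.517695; d = 1/u = 0.658894
p = (exp((r-q)*dt) - d) / (u - d) = 0.400687
Discount per step: exp(-r*dt) = 0.984127
Stock lattice S(k, i) with i counting down-moves:
  k=0: S(0,0) = 86.2000
  k=1: S(1,0) = 130.8253; S(1,1) = 56.7966
  k=2: S(2,0) = 198.5530; S(2,1) = 86.2000; S(2,2) = 37.4230
Terminal payoffs V(N, i) = max(K - S_T, 0):
  V(2,0) = 0.000000; V(2,1) = 1.370000; V(2,2) = 50.147049
Backward induction: V(k, i) = exp(-r*dt) * [p * V(k+1, i) + (1-p) * V(k+1, i+1)].
  V(1,0) = exp(-r*dt) * [p*0.000000 + (1-p)*1.370000] = 0.808026
  V(1,1) = exp(-r*dt) * [p*1.370000 + (1-p)*50.147049] = 30.116967
  V(0,0) = exp(-r*dt) * [p*0.808026 + (1-p)*30.116967] = 18.081619

Answer: Price = V(0,0) = 18.0816


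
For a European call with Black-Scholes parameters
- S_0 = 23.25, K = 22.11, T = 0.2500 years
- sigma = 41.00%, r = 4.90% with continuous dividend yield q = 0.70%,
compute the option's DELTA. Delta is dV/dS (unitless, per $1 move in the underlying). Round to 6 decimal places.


d1 = 0.3989640837; d2 = 0.1939640837
phi(d1) = 0.3684225731; exp(-qT) = 0.9982515304; exp(-rT) = 0.9878247258
N(d1) = 0.6550401656
Delta = exp(-qT) * N(d1) = 0.9982515304 * 0.6550401656 = 0.653895

Answer: Delta = 0.653895


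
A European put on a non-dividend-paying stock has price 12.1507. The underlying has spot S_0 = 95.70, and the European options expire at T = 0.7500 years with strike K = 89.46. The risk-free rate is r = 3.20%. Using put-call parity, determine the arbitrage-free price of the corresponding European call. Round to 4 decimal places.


Answer: Call price = 20.5122

Derivation:
Put-call parity: C - P = S_0 * exp(-qT) - K * exp(-rT).
S_0 * exp(-qT) = 95.7000 * 1.00000000 = 95.70000000
K * exp(-rT) = 89.4600 * 0.97628571 = 87.33851959
C = P + S*exp(-qT) - K*exp(-rT)
C = 12.1507 + 95.70000000 - 87.33851959 = 20.5122


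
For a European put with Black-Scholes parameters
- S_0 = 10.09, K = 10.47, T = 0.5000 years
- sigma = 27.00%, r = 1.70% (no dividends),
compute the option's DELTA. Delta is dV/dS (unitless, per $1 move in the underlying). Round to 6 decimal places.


d1 = -0.0536573080; d2 = -0.2445761389
phi(d1) = 0.3983683949; exp(-qT) = 1.0000000000; exp(-rT) = 0.9915360229
N(-d1) = 0.5213959015
Delta = -exp(-qT) * N(-d1) = -1.0000000000 * 0.5213959015 = -0.521396

Answer: Delta = -0.521396


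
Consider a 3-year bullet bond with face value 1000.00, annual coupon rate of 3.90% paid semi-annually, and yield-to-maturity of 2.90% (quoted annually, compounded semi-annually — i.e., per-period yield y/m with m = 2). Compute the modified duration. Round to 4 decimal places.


Coupon per period c = face * coupon_rate / m = 19.500000
Periods per year m = 2; per-period yield y/m = 0.014500
Number of cashflows N = 6
Cashflows (t years, CF_t, discount factor 1/(1+y/m)^(m*t), PV):
  t = 0.5000: CF_t = 19.500000, DF = 0.985707, PV = 19.221291
  t = 1.0000: CF_t = 19.500000, DF = 0.971619, PV = 18.946566
  t = 1.5000: CF_t = 19.500000, DF = 0.957732, PV = 18.675767
  t = 2.0000: CF_t = 19.500000, DF = 0.944043, PV = 18.408839
  t = 2.5000: CF_t = 19.500000, DF = 0.930550, PV = 18.145726
  t = 3.0000: CF_t = 1019.500000, DF = 0.917250, PV = 935.136313
Price P = sum_t PV_t = 1028.534504
First compute Macaulay numerator sum_t t * PV_t:
  t * PV_t at t = 0.5000: 9.610646
  t * PV_t at t = 1.0000: 18.946566
  t * PV_t at t = 1.5000: 28.013651
  t * PV_t at t = 2.0000: 36.817679
  t * PV_t at t = 2.5000: 45.364316
  t * PV_t at t = 3.0000: 2805.408940
Macaulay duration D = 2944.161797 / 1028.534504 = 2.862482
Modified duration = D / (1 + y/m) = 2.862482 / (1 + 0.014500) = 2.821570

Answer: Modified duration = 2.8216


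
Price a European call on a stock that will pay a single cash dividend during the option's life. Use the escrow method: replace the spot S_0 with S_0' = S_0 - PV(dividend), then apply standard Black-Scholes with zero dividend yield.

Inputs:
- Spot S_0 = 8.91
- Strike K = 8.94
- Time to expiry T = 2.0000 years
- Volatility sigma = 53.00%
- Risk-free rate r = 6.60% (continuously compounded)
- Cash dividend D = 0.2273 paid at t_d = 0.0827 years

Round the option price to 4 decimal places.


Answer: Price = 2.8594

Derivation:
PV(D) = D * exp(-r * t_d) = 0.2273 * 0.99455667 = 0.22606273
S_0' = S_0 - PV(D) = 8.9100 - 0.22606273 = 8.68393727
d1 = (ln(S_0'/K) + (r + sigma^2/2)*T) / (sigma*sqrt(T)) = 0.51210466
d2 = d1 - sigma*sqrt(T) = -0.23742853
exp(-rT) = 0.87634100
N(d1) = 0.69571112; N(d2) = 0.40616218
C = S_0' * N(d1) - K * exp(-rT) * N(d2) = 8.68393727 * 0.69571112 - 8.9400 * 0.87634100 * 0.40616218 = 2.8594


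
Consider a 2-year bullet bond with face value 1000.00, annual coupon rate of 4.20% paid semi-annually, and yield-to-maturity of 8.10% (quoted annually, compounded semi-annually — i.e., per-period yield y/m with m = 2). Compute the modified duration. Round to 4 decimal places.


Coupon per period c = face * coupon_rate / m = 21.000000
Periods per year m = 2; per-period yield y/m = 0.040500
Number of cashflows N = 4
Cashflows (t years, CF_t, discount factor 1/(1+y/m)^(m*t), PV):
  t = 0.5000: CF_t = 21.000000, DF = 0.961076, PV = 20.182605
  t = 1.0000: CF_t = 21.000000, DF = 0.923668, PV = 19.397025
  t = 1.5000: CF_t = 21.000000, DF = 0.887715, PV = 18.642023
  t = 2.0000: CF_t = 1021.000000, DF = 0.853162, PV = 871.078719
Price P = sum_t PV_t = 929.300372
First compute Macaulay numerator sum_t t * PV_t:
  t * PV_t at t = 0.5000: 10.091302
  t * PV_t at t = 1.0000: 19.397025
  t * PV_t at t = 1.5000: 27.963035
  t * PV_t at t = 2.0000: 1742.157438
Macaulay duration D = 1799.608800 / 929.300372 = 1.936520
Modified duration = D / (1 + y/m) = 1.936520 / (1 + 0.040500) = 1.861144

Answer: Modified duration = 1.8611


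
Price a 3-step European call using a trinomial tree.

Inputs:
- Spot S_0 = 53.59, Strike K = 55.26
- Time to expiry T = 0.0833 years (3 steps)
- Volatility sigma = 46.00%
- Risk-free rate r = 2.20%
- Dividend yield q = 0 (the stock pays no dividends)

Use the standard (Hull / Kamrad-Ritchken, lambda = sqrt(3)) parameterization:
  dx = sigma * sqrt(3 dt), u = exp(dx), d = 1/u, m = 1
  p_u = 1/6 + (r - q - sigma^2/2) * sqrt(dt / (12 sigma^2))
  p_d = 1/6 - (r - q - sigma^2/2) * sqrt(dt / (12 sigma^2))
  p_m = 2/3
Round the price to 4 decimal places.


Answer: Price = V(0,0) = 2.1504

Derivation:
dt = T/N = 0.027767; dx = sigma*sqrt(3*dt) = 0.132764
u = exp(dx) = 1.141980; d = 1/u = 0.875672
p_u = 0.157904, p_m = 0.666667, p_d = 0.175430
Discount per step: exp(-r*dt) = 0.999389
Stock lattice S(k, j) with j the centered position index:
  k=0: S(0,+0) = 53.5900
  k=1: S(1,-1) = 46.9272; S(1,+0) = 53.5900; S(1,+1) = 61.1987
  k=2: S(2,-2) = 41.0929; S(2,-1) = 46.9272; S(2,+0) = 53.5900; S(2,+1) = 61.1987; S(2,+2) = 69.8878
  k=3: S(3,-3) = 35.9839; S(3,-2) = 41.0929; S(3,-1) = 46.9272; S(3,+0) = 53.5900; S(3,+1) = 61.1987; S(3,+2) = 69.8878; S(3,+3) = 79.8105
Terminal payoffs V(N, j) = max(S_T - K, 0):
  V(3,-3) = 0.000000; V(3,-2) = 0.000000; V(3,-1) = 0.000000; V(3,+0) = 0.000000; V(3,+1) = 5.938733; V(3,+2) = 14.627757; V(3,+3) = 24.550453
Backward induction: V(k, j) = exp(-r*dt) * [p_u * V(k+1, j+1) + p_m * V(k+1, j) + p_d * V(k+1, j-1)]
  V(2,-2) = exp(-r*dt) * [p_u*0.000000 + p_m*0.000000 + p_d*0.000000] = 0.000000
  V(2,-1) = exp(-r*dt) * [p_u*0.000000 + p_m*0.000000 + p_d*0.000000] = 0.000000
  V(2,+0) = exp(-r*dt) * [p_u*5.938733 + p_m*0.000000 + p_d*0.000000] = 0.937174
  V(2,+1) = exp(-r*dt) * [p_u*14.627757 + p_m*5.938733 + p_d*0.000000] = 6.265102
  V(2,+2) = exp(-r*dt) * [p_u*24.550453 + p_m*14.627757 + p_d*5.938733] = 14.661314
  V(1,-1) = exp(-r*dt) * [p_u*0.937174 + p_m*0.000000 + p_d*0.000000] = 0.147893
  V(1,+0) = exp(-r*dt) * [p_u*6.265102 + p_m*0.937174 + p_d*0.000000] = 1.613079
  V(1,+1) = exp(-r*dt) * [p_u*14.661314 + p_m*6.265102 + p_d*0.937174] = 6.652152
  V(0,+0) = exp(-r*dt) * [p_u*6.652152 + p_m*1.613079 + p_d*0.147893] = 2.150416


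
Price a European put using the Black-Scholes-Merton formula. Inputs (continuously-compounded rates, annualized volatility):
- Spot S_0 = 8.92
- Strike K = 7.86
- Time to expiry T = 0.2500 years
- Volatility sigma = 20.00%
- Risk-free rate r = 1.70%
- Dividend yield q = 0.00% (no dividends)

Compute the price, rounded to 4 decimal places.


d1 = (ln(S/K) + (r - q + 0.5*sigma^2) * T) / (sigma * sqrt(T)) = 1.35759340
d2 = d1 - sigma * sqrt(T) = 1.25759340
exp(-rT) = 0.99575902; exp(-qT) = 1.00000000
P = K * exp(-rT) * N(-d2) - S_0 * exp(-qT) * N(-d1)
N(-d1) = 0.08729637; N(-d2) = 0.10426942
P = 7.8600 * 0.99575902 * 0.10426942 - 8.9200 * 1.00000000 * 0.08729637 = 0.0374

Answer: Price = 0.0374


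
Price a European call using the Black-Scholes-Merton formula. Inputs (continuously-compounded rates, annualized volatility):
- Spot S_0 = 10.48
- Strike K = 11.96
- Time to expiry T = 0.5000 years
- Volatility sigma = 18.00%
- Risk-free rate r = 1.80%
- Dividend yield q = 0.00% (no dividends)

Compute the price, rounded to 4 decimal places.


d1 = (ln(S/K) + (r - q + 0.5*sigma^2) * T) / (sigma * sqrt(T)) = -0.90351802
d2 = d1 - sigma * sqrt(T) = -1.03079724
exp(-rT) = 0.99104038; exp(-qT) = 1.00000000
C = S_0 * exp(-qT) * N(d1) - K * exp(-rT) * N(d2)
N(d1) = 0.18312551; N(d2) = 0.15131796
C = 10.4800 * 1.00000000 * 0.18312551 - 11.9600 * 0.99104038 * 0.15131796 = 0.1256

Answer: Price = 0.1256


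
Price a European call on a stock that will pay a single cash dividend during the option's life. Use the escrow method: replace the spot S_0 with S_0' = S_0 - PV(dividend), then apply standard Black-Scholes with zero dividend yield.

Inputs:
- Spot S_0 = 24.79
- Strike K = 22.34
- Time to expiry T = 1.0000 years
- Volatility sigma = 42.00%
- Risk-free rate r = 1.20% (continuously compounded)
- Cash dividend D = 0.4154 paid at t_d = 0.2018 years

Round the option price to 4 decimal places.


Answer: Price = 5.1196

Derivation:
PV(D) = D * exp(-r * t_d) = 0.4154 * 0.99758133 = 0.41439528
S_0' = S_0 - PV(D) = 24.7900 - 0.41439528 = 24.37560472
d1 = (ln(S_0'/K) + (r + sigma^2/2)*T) / (sigma*sqrt(T)) = 0.44620008
d2 = d1 - sigma*sqrt(T) = 0.02620008
exp(-rT) = 0.98807171
N(d1) = 0.67227364; N(d2) = 0.51045112
C = S_0' * N(d1) - K * exp(-rT) * N(d2) = 24.37560472 * 0.67227364 - 22.3400 * 0.98807171 * 0.51045112 = 5.1196


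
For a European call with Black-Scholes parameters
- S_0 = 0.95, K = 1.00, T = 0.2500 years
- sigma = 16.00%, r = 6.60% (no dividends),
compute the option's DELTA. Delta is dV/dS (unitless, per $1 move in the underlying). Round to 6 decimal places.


Answer: Delta = 0.346452

Derivation:
d1 = -0.3949161798; d2 = -0.4749161798
phi(d1) = 0.3690150213; exp(-qT) = 1.0000000000; exp(-rT) = 0.9836353794
N(d1) = 0.3464523744
Delta = exp(-qT) * N(d1) = 1.0000000000 * 0.3464523744 = 0.346452


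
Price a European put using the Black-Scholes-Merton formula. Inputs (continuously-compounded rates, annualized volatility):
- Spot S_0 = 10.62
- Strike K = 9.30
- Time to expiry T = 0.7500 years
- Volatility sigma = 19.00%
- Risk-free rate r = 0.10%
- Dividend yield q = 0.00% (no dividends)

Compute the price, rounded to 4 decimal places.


d1 = (ln(S/K) + (r - q + 0.5*sigma^2) * T) / (sigma * sqrt(T)) = 0.89344721
d2 = d1 - sigma * sqrt(T) = 0.72890238
exp(-rT) = 0.99925028; exp(-qT) = 1.00000000
P = K * exp(-rT) * N(-d2) - S_0 * exp(-qT) * N(-d1)
N(-d1) = 0.18580887; N(-d2) = 0.23303069
P = 9.3000 * 0.99925028 * 0.23303069 - 10.6200 * 1.00000000 * 0.18580887 = 0.1923

Answer: Price = 0.1923


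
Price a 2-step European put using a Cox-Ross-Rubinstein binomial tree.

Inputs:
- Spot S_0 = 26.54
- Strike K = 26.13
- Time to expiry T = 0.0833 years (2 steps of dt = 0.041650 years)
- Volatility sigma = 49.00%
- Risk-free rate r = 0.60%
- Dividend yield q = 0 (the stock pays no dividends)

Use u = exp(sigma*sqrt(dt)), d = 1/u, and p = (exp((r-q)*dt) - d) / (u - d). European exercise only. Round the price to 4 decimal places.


dt = T/N = 0.041650
u = exp(sigma*sqrt(dt)) = 1.105172; d = 1/u = 0.904837
p = (exp((r-q)*dt) - d) / (u - d) = 0.476268
Discount per step: exp(-r*dt) = 0.999750
Stock lattice S(k, i) with i counting down-moves:
  k=0: S(0,0) = 26.5400
  k=1: S(1,0) = 29.3313; S(1,1) = 24.0144
  k=2: S(2,0) = 32.4161; S(2,1) = 26.5400; S(2,2) = 21.7291
Terminal payoffs V(N, i) = max(K - S_T, 0):
  V(2,0) = 0.000000; V(2,1) = 0.000000; V(2,2) = 4.400922
Backward induction: V(k, i) = exp(-r*dt) * [p * V(k+1, i) + (1-p) * V(k+1, i+1)].
  V(1,0) = exp(-r*dt) * [p*0.000000 + (1-p)*0.000000] = 0.000000
  V(1,1) = exp(-r*dt) * [p*0.000000 + (1-p)*4.400922] = 2.304327
  V(0,0) = exp(-r*dt) * [p*0.000000 + (1-p)*2.304327] = 1.206548

Answer: Price = V(0,0) = 1.2065


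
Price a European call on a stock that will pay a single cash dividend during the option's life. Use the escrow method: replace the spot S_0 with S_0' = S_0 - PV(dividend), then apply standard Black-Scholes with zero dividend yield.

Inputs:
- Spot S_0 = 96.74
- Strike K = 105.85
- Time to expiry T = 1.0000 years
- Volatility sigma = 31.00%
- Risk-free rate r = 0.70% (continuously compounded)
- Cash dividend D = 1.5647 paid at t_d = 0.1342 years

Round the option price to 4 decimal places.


PV(D) = D * exp(-r * t_d) = 1.5647 * 0.99906104 = 1.56323081
S_0' = S_0 - PV(D) = 96.7400 - 1.56323081 = 95.17676919
d1 = (ln(S_0'/K) + (r + sigma^2/2)*T) / (sigma*sqrt(T)) = -0.16528099
d2 = d1 - sigma*sqrt(T) = -0.47528099
exp(-rT) = 0.99302444
N(d1) = 0.43436141; N(d2) = 0.31729335
C = S_0' * N(d1) - K * exp(-rT) * N(d2) = 95.17676919 * 0.43436141 - 105.8500 * 0.99302444 * 0.31729335 = 7.9899

Answer: Price = 7.9899


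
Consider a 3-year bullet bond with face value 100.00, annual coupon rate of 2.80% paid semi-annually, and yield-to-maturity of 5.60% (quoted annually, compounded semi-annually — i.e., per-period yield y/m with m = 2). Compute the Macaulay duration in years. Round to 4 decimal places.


Coupon per period c = face * coupon_rate / m = 1.400000
Periods per year m = 2; per-period yield y/m = 0.028000
Number of cashflows N = 6
Cashflows (t years, CF_t, discount factor 1/(1+y/m)^(m*t), PV):
  t = 0.5000: CF_t = 1.400000, DF = 0.972763, PV = 1.361868
  t = 1.0000: CF_t = 1.400000, DF = 0.946267, PV = 1.324774
  t = 1.5000: CF_t = 1.400000, DF = 0.920493, PV = 1.288691
  t = 2.0000: CF_t = 1.400000, DF = 0.895422, PV = 1.253590
  t = 2.5000: CF_t = 1.400000, DF = 0.871033, PV = 1.219446
  t = 3.0000: CF_t = 101.400000, DF = 0.847308, PV = 85.917032
Price P = sum_t PV_t = 92.365401
Macaulay numerator sum_t t * PV_t:
  t * PV_t at t = 0.5000: 0.680934
  t * PV_t at t = 1.0000: 1.324774
  t * PV_t at t = 1.5000: 1.933036
  t * PV_t at t = 2.0000: 2.507180
  t * PV_t at t = 2.5000: 3.048614
  t * PV_t at t = 3.0000: 257.751097
Macaulay duration D = (sum_t t * PV_t) / P = 267.245635 / 92.365401 = 2.893352

Answer: Macaulay duration = 2.8934 years


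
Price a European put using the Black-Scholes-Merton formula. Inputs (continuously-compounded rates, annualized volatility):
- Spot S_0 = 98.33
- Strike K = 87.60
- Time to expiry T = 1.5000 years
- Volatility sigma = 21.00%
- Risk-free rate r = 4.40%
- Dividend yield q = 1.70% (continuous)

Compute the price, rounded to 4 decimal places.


Answer: Price = 3.7874

Derivation:
d1 = (ln(S/K) + (r - q + 0.5*sigma^2) * T) / (sigma * sqrt(T)) = 0.73532582
d2 = d1 - sigma * sqrt(T) = 0.47812940
exp(-rT) = 0.93613086; exp(-qT) = 0.97482238
P = K * exp(-rT) * N(-d2) - S_0 * exp(-qT) * N(-d1)
N(-d1) = 0.23107054; N(-d2) = 0.31627905
P = 87.6000 * 0.93613086 * 0.31627905 - 98.3300 * 0.97482238 * 0.23107054 = 3.7874


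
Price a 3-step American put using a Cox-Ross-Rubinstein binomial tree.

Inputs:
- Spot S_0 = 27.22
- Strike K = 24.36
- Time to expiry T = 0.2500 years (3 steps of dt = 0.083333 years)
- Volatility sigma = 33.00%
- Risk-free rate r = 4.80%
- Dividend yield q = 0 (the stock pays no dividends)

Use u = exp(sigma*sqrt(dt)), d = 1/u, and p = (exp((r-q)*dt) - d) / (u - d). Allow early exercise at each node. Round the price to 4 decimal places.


dt = T/N = 0.083333
u = exp(sigma*sqrt(dt)) = 1.099948; d = 1/u = 0.909134
p = (exp((r-q)*dt) - d) / (u - d) = 0.497207
Discount per step: exp(-r*dt) = 0.996008
Stock lattice S(k, i) with i counting down-moves:
  k=0: S(0,0) = 27.2200
  k=1: S(1,0) = 29.9406; S(1,1) = 24.7466
  k=2: S(2,0) = 32.9331; S(2,1) = 27.2200; S(2,2) = 22.4980
  k=3: S(3,0) = 36.2247; S(3,1) = 29.9406; S(3,2) = 24.7466; S(3,3) = 20.4537
Terminal payoffs V(N, i) = max(K - S_T, 0):
  V(3,0) = 0.000000; V(3,1) = 0.000000; V(3,2) = 0.000000; V(3,3) = 3.906304
Backward induction: V(k, i) = exp(-r*dt) * [p * V(k+1, i) + (1-p) * V(k+1, i+1)]; then take max(V_cont, immediate exercise) for American.
  V(2,0) = exp(-r*dt) * [p*0.000000 + (1-p)*0.000000] = 0.000000; exercise = 0.000000; V(2,0) = max -> 0.000000
  V(2,1) = exp(-r*dt) * [p*0.000000 + (1-p)*0.000000] = 0.000000; exercise = 0.000000; V(2,1) = max -> 0.000000
  V(2,2) = exp(-r*dt) * [p*0.000000 + (1-p)*3.906304] = 1.956221; exercise = 1.862000; V(2,2) = max -> 1.956221
  V(1,0) = exp(-r*dt) * [p*0.000000 + (1-p)*0.000000] = 0.000000; exercise = 0.000000; V(1,0) = max -> 0.000000
  V(1,1) = exp(-r*dt) * [p*0.000000 + (1-p)*1.956221] = 0.979648; exercise = 0.000000; V(1,1) = max -> 0.979648
  V(0,0) = exp(-r*dt) * [p*0.000000 + (1-p)*0.979648] = 0.490594; exercise = 0.000000; V(0,0) = max -> 0.490594

Answer: Price = V(0,0) = 0.4906


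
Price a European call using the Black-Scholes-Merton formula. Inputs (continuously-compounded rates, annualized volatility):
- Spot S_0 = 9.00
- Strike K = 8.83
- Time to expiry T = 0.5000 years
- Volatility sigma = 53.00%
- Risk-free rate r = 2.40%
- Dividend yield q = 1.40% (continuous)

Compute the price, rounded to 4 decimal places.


d1 = (ln(S/K) + (r - q + 0.5*sigma^2) * T) / (sigma * sqrt(T)) = 0.25160877
d2 = d1 - sigma * sqrt(T) = -0.12315782
exp(-rT) = 0.98807171; exp(-qT) = 0.99302444
C = S_0 * exp(-qT) * N(d1) - K * exp(-rT) * N(d2)
N(d1) = 0.59932826; N(d2) = 0.45099106
C = 9.0000 * 0.99302444 * 0.59932826 - 8.8300 * 0.98807171 * 0.45099106 = 1.4216

Answer: Price = 1.4216


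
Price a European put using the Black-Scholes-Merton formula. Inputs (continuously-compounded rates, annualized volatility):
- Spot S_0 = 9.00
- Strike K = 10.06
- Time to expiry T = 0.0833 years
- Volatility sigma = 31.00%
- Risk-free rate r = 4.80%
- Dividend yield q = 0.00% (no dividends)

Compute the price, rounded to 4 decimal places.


Answer: Price = 1.0675

Derivation:
d1 = (ln(S/K) + (r - q + 0.5*sigma^2) * T) / (sigma * sqrt(T)) = -1.15502419
d2 = d1 - sigma * sqrt(T) = -1.24449558
exp(-rT) = 0.99600958; exp(-qT) = 1.00000000
P = K * exp(-rT) * N(-d2) - S_0 * exp(-qT) * N(-d1)
N(-d1) = 0.87595974; N(-d2) = 0.89334139
P = 10.0600 * 0.99600958 * 0.89334139 - 9.0000 * 1.00000000 * 0.87595974 = 1.0675


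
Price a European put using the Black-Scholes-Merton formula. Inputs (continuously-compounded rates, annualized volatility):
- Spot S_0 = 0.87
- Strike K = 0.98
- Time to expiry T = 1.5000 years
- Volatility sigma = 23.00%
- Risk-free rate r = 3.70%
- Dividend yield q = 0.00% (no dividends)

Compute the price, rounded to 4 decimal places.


Answer: Price = 0.1317

Derivation:
d1 = (ln(S/K) + (r - q + 0.5*sigma^2) * T) / (sigma * sqrt(T)) = -0.08478912
d2 = d1 - sigma * sqrt(T) = -0.36648044
exp(-rT) = 0.94601202; exp(-qT) = 1.00000000
P = K * exp(-rT) * N(-d2) - S_0 * exp(-qT) * N(-d1)
N(-d1) = 0.53378548; N(-d2) = 0.64299670
P = 0.9800 * 0.94601202 * 0.64299670 - 0.8700 * 1.00000000 * 0.53378548 = 0.1317


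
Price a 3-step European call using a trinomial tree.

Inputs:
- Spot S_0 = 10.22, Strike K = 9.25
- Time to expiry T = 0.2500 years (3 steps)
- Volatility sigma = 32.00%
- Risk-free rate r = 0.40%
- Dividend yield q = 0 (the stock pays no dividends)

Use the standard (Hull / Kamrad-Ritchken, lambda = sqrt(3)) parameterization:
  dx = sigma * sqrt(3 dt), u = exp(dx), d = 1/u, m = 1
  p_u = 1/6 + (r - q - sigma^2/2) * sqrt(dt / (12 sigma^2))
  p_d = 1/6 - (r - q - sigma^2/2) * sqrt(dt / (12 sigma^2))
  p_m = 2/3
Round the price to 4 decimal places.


dt = T/N = 0.083333; dx = sigma*sqrt(3*dt) = 0.160000
u = exp(dx) = 1.173511; d = 1/u = 0.852144
p_u = 0.154375, p_m = 0.666667, p_d = 0.178958
Discount per step: exp(-r*dt) = 0.999667
Stock lattice S(k, j) with j the centered position index:
  k=0: S(0,+0) = 10.2200
  k=1: S(1,-1) = 8.7089; S(1,+0) = 10.2200; S(1,+1) = 11.9933
  k=2: S(2,-2) = 7.4212; S(2,-1) = 8.7089; S(2,+0) = 10.2200; S(2,+1) = 11.9933; S(2,+2) = 14.0742
  k=3: S(3,-3) = 6.3240; S(3,-2) = 7.4212; S(3,-1) = 8.7089; S(3,+0) = 10.2200; S(3,+1) = 11.9933; S(3,+2) = 14.0742; S(3,+3) = 16.5163
Terminal payoffs V(N, j) = max(S_T - K, 0):
  V(3,-3) = 0.000000; V(3,-2) = 0.000000; V(3,-1) = 0.000000; V(3,+0) = 0.970000; V(3,+1) = 2.743281; V(3,+2) = 4.824246; V(3,+3) = 7.266280
Backward induction: V(k, j) = exp(-r*dt) * [p_u * V(k+1, j+1) + p_m * V(k+1, j) + p_d * V(k+1, j-1)]
  V(2,-2) = exp(-r*dt) * [p_u*0.000000 + p_m*0.000000 + p_d*0.000000] = 0.000000
  V(2,-1) = exp(-r*dt) * [p_u*0.970000 + p_m*0.000000 + p_d*0.000000] = 0.149694
  V(2,+0) = exp(-r*dt) * [p_u*2.743281 + p_m*0.970000 + p_d*0.000000] = 1.069804
  V(2,+1) = exp(-r*dt) * [p_u*4.824246 + p_m*2.743281 + p_d*0.970000] = 2.746271
  V(2,+2) = exp(-r*dt) * [p_u*7.266280 + p_m*4.824246 + p_d*2.743281] = 4.827220
  V(1,-1) = exp(-r*dt) * [p_u*1.069804 + p_m*0.149694 + p_d*0.000000] = 0.264859
  V(1,+0) = exp(-r*dt) * [p_u*2.746271 + p_m*1.069804 + p_d*0.149694] = 1.163559
  V(1,+1) = exp(-r*dt) * [p_u*4.827220 + p_m*2.746271 + p_d*1.069804] = 2.766577
  V(0,+0) = exp(-r*dt) * [p_u*2.766577 + p_m*1.163559 + p_d*0.264859] = 1.249779

Answer: Price = V(0,0) = 1.2498


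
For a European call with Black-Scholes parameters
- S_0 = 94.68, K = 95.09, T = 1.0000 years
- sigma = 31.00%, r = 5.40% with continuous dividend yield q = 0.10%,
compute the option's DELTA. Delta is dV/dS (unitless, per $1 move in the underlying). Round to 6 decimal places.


d1 = 0.3120289455; d2 = 0.0020289455
phi(d1) = 0.3799864957; exp(-qT) = 0.9990004998; exp(-rT) = 0.9474321065
N(d1) = 0.6224907373
Delta = exp(-qT) * N(d1) = 0.9990004998 * 0.6224907373 = 0.621869

Answer: Delta = 0.621869


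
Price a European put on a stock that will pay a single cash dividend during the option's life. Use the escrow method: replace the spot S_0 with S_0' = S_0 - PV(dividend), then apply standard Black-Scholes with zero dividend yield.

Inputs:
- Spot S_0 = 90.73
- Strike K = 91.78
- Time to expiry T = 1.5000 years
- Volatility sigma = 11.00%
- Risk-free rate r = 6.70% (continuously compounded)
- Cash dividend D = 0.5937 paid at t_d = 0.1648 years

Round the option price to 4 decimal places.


Answer: Price = 1.9240

Derivation:
PV(D) = D * exp(-r * t_d) = 0.5937 * 0.98901913 = 0.58718066
S_0' = S_0 - PV(D) = 90.7300 - 0.58718066 = 90.14281934
d1 = (ln(S_0'/K) + (r + sigma^2/2)*T) / (sigma*sqrt(T)) = 0.67973997
d2 = d1 - sigma*sqrt(T) = 0.54501804
exp(-rT) = 0.90438511
N(-d1) = 0.24833456; N(-d2) = 0.29287056
P = K * exp(-rT) * N(-d2) - S_0' * N(-d1) = 91.7800 * 0.90438511 * 0.29287056 - 90.14281934 * 0.24833456 = 1.9240


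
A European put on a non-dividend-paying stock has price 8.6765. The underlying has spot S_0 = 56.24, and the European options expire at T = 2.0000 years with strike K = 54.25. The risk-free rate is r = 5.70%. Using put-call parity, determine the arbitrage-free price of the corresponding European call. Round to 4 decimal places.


Put-call parity: C - P = S_0 * exp(-qT) - K * exp(-rT).
S_0 * exp(-qT) = 56.2400 * 1.00000000 = 56.24000000
K * exp(-rT) = 54.2500 * 0.89225796 = 48.40499411
C = P + S*exp(-qT) - K*exp(-rT)
C = 8.6765 + 56.24000000 - 48.40499411 = 16.5115

Answer: Call price = 16.5115


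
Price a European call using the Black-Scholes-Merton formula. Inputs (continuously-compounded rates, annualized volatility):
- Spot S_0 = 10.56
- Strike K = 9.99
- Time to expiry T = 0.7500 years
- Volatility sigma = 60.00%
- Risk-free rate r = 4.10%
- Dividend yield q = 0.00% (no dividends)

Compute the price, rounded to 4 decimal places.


d1 = (ln(S/K) + (r - q + 0.5*sigma^2) * T) / (sigma * sqrt(T)) = 0.42577405
d2 = d1 - sigma * sqrt(T) = -0.09384119
exp(-rT) = 0.96971797; exp(-qT) = 1.00000000
C = S_0 * exp(-qT) * N(d1) - K * exp(-rT) * N(d2)
N(d1) = 0.66486375; N(d2) = 0.46261765
C = 10.5600 * 1.00000000 * 0.66486375 - 9.9900 * 0.96971797 * 0.46261765 = 2.5394

Answer: Price = 2.5394


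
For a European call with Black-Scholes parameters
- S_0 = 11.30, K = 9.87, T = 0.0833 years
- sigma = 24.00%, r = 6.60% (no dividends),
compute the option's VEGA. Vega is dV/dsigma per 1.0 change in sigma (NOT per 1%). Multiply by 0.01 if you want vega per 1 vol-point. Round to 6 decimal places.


d1 = 2.0673233167; d2 = 1.9980551422
phi(d1) = 0.0470826184; exp(-qT) = 1.0000000000; exp(-rT) = 0.9945172852
Vega = S * exp(-qT) * phi(d1) * sqrt(T) = 11.3000 * 1.0000000000 * 0.0470826184 * 0.2886173938 = 0.153554

Answer: Vega = 0.153554


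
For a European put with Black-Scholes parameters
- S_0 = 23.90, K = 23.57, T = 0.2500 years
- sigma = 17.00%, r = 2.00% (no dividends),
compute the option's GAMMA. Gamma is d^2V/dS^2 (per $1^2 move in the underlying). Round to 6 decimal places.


Answer: Gamma = 0.189608

Derivation:
d1 = 0.2648969646; d2 = 0.1798969646
phi(d1) = 0.3851880070; exp(-qT) = 1.0000000000; exp(-rT) = 0.9950124792
Gamma = exp(-qT) * phi(d1) / (S * sigma * sqrt(T)) = 1.0000000000 * 0.3851880070 / (23.9000 * 0.1700 * 0.5000000000) = 0.189608


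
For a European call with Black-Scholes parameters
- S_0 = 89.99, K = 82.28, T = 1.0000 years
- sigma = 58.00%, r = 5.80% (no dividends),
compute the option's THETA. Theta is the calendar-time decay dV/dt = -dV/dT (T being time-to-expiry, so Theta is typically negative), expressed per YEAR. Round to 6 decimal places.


d1 = 0.5444318763; d2 = -0.0355681237
phi(d1) = 0.3439903869; exp(-qT) = 1.0000000000; exp(-rT) = 0.9436499474
Theta = -S*exp(-qT)*phi(d1)*sigma/(2*sqrt(T)) - r*K*exp(-rT)*N(d2) + q*S*exp(-qT)*N(d1)
N(d1) = 0.7069278423; N(d2) = 0.4858133629; sqrt(T) = 1.0000000000
Term 1 = -89.9900 * 1.0000000000 * 0.3439903869 * 0.5800 / (2 * 1.0000000000) = -8.9771515260
Term 2 = -0.0580 * 82.2800 * 0.9436499474 * 0.4858133629 = -2.1877749888
Term 3 = 0 (no dividend yield, q = 0)
Theta = -8.9771515260 + (-2.1877749888) + (0.0000000000) = -11.164927

Answer: Theta = -11.164927


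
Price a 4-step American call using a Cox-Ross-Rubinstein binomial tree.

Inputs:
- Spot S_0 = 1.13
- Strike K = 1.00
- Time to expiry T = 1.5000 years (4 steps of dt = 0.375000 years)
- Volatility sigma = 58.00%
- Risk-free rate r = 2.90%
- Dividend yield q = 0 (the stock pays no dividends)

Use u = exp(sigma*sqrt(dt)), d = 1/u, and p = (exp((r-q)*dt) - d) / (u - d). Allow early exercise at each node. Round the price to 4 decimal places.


dt = T/N = 0.375000
u = exp(sigma*sqrt(dt)) = 1.426432; d = 1/u = 0.701050
p = (exp((r-q)*dt) - d) / (u - d) = 0.427202
Discount per step: exp(-r*dt) = 0.989184
Stock lattice S(k, i) with i counting down-moves:
  k=0: S(0,0) = 1.1300
  k=1: S(1,0) = 1.6119; S(1,1) = 0.7922
  k=2: S(2,0) = 2.2992; S(2,1) = 1.1300; S(2,2) = 0.5554
  k=3: S(3,0) = 3.2797; S(3,1) = 1.6119; S(3,2) = 0.7922; S(3,3) = 0.3893
  k=4: S(4,0) = 4.6782; S(4,1) = 2.2992; S(4,2) = 1.1300; S(4,3) = 0.5554; S(4,4) = 0.2729
Terminal payoffs V(N, i) = max(S_T - K, 0):
  V(4,0) = 3.678239; V(4,1) = 1.299219; V(4,2) = 0.130000; V(4,3) = 0.000000; V(4,4) = 0.000000
Backward induction: V(k, i) = exp(-r*dt) * [p * V(k+1, i) + (1-p) * V(k+1, i+1)]; then take max(V_cont, immediate exercise) for American.
  V(3,0) = exp(-r*dt) * [p*3.678239 + (1-p)*1.299219] = 2.290495; exercise = 2.279679; V(3,0) = max -> 2.290495
  V(3,1) = exp(-r*dt) * [p*1.299219 + (1-p)*0.130000] = 0.622684; exercise = 0.611868; V(3,1) = max -> 0.622684
  V(3,2) = exp(-r*dt) * [p*0.130000 + (1-p)*0.000000] = 0.054936; exercise = 0.000000; V(3,2) = max -> 0.054936
  V(3,3) = exp(-r*dt) * [p*0.000000 + (1-p)*0.000000] = 0.000000; exercise = 0.000000; V(3,3) = max -> 0.000000
  V(2,0) = exp(-r*dt) * [p*2.290495 + (1-p)*0.622684] = 1.320735; exercise = 1.299219; V(2,0) = max -> 1.320735
  V(2,1) = exp(-r*dt) * [p*0.622684 + (1-p)*0.054936] = 0.294261; exercise = 0.130000; V(2,1) = max -> 0.294261
  V(2,2) = exp(-r*dt) * [p*0.054936 + (1-p)*0.000000] = 0.023215; exercise = 0.000000; V(2,2) = max -> 0.023215
  V(1,0) = exp(-r*dt) * [p*1.320735 + (1-p)*0.294261] = 0.724847; exercise = 0.611868; V(1,0) = max -> 0.724847
  V(1,1) = exp(-r*dt) * [p*0.294261 + (1-p)*0.023215] = 0.137503; exercise = 0.000000; V(1,1) = max -> 0.137503
  V(0,0) = exp(-r*dt) * [p*0.724847 + (1-p)*0.137503] = 0.384216; exercise = 0.130000; V(0,0) = max -> 0.384216

Answer: Price = V(0,0) = 0.3842


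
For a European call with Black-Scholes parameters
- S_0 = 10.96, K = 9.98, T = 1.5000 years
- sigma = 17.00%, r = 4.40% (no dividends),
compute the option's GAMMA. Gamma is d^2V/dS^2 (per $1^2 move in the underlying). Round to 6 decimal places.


d1 = 0.8709818358; d2 = 0.6627752076
phi(d1) = 0.2730109943; exp(-qT) = 1.0000000000; exp(-rT) = 0.9361308643
Gamma = exp(-qT) * phi(d1) / (S * sigma * sqrt(T)) = 1.0000000000 * 0.2730109943 / (10.9600 * 0.1700 * 1.2247448714) = 0.119640

Answer: Gamma = 0.119640


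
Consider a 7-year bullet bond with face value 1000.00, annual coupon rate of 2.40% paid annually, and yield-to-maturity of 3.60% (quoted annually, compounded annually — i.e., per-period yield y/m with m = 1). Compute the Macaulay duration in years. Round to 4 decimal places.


Answer: Macaulay duration = 6.5045 years

Derivation:
Coupon per period c = face * coupon_rate / m = 24.000000
Periods per year m = 1; per-period yield y/m = 0.036000
Number of cashflows N = 7
Cashflows (t years, CF_t, discount factor 1/(1+y/m)^(m*t), PV):
  t = 1.0000: CF_t = 24.000000, DF = 0.965251, PV = 23.166023
  t = 2.0000: CF_t = 24.000000, DF = 0.931709, PV = 22.361026
  t = 3.0000: CF_t = 24.000000, DF = 0.899333, PV = 21.584002
  t = 4.0000: CF_t = 24.000000, DF = 0.868082, PV = 20.833979
  t = 5.0000: CF_t = 24.000000, DF = 0.837917, PV = 20.110018
  t = 6.0000: CF_t = 24.000000, DF = 0.808801, PV = 19.411215
  t = 7.0000: CF_t = 1024.000000, DF = 0.780696, PV = 799.432258
Price P = sum_t PV_t = 926.898522
Macaulay numerator sum_t t * PV_t:
  t * PV_t at t = 1.0000: 23.166023
  t * PV_t at t = 2.0000: 44.722052
  t * PV_t at t = 3.0000: 64.752006
  t * PV_t at t = 4.0000: 83.335916
  t * PV_t at t = 5.0000: 100.550091
  t * PV_t at t = 6.0000: 116.467287
  t * PV_t at t = 7.0000: 5596.025809
Macaulay duration D = (sum_t t * PV_t) / P = 6029.019185 / 926.898522 = 6.504508


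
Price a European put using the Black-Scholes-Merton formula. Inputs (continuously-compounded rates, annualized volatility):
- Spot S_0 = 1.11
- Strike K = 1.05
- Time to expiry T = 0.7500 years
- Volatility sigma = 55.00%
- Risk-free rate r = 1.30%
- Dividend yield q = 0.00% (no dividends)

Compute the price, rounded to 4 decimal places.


Answer: Price = 0.1691

Derivation:
d1 = (ln(S/K) + (r - q + 0.5*sigma^2) * T) / (sigma * sqrt(T)) = 0.37529311
d2 = d1 - sigma * sqrt(T) = -0.10102086
exp(-rT) = 0.99029738; exp(-qT) = 1.00000000
P = K * exp(-rT) * N(-d2) - S_0 * exp(-qT) * N(-d1)
N(-d1) = 0.35372125; N(-d2) = 0.54023305
P = 1.0500 * 0.99029738 * 0.54023305 - 1.1100 * 1.00000000 * 0.35372125 = 0.1691


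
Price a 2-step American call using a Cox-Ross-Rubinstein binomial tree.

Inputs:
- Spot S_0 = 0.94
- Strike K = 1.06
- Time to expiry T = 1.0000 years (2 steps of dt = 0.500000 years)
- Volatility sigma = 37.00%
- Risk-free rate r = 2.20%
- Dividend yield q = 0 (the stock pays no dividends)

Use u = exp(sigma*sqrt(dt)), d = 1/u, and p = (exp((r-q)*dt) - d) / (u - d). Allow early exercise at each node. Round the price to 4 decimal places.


dt = T/N = 0.500000
u = exp(sigma*sqrt(dt)) = 1.299045; d = 1/u = 0.769796
p = (exp((r-q)*dt) - d) / (u - d) = 0.455862
Discount per step: exp(-r*dt) = 0.989060
Stock lattice S(k, i) with i counting down-moves:
  k=0: S(0,0) = 0.9400
  k=1: S(1,0) = 1.2211; S(1,1) = 0.7236
  k=2: S(2,0) = 1.5863; S(2,1) = 0.9400; S(2,2) = 0.5570
Terminal payoffs V(N, i) = max(S_T - K, 0):
  V(2,0) = 0.526267; V(2,1) = 0.000000; V(2,2) = 0.000000
Backward induction: V(k, i) = exp(-r*dt) * [p * V(k+1, i) + (1-p) * V(k+1, i+1)]; then take max(V_cont, immediate exercise) for American.
  V(1,0) = exp(-r*dt) * [p*0.526267 + (1-p)*0.000000] = 0.237281; exercise = 0.161102; V(1,0) = max -> 0.237281
  V(1,1) = exp(-r*dt) * [p*0.000000 + (1-p)*0.000000] = 0.000000; exercise = 0.000000; V(1,1) = max -> 0.000000
  V(0,0) = exp(-r*dt) * [p*0.237281 + (1-p)*0.000000] = 0.106984; exercise = 0.000000; V(0,0) = max -> 0.106984

Answer: Price = V(0,0) = 0.1070


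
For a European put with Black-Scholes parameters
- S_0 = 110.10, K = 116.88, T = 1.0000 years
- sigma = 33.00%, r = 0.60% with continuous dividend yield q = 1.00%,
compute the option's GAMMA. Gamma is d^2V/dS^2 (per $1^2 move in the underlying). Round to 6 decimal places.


d1 = -0.0282082537; d2 = -0.3582082537
phi(d1) = 0.3987835917; exp(-qT) = 0.9900498337; exp(-rT) = 0.9940179641
Gamma = exp(-qT) * phi(d1) / (S * sigma * sqrt(T)) = 0.9900498337 * 0.3987835917 / (110.1000 * 0.3300 * 1.0000000000) = 0.010867

Answer: Gamma = 0.010867


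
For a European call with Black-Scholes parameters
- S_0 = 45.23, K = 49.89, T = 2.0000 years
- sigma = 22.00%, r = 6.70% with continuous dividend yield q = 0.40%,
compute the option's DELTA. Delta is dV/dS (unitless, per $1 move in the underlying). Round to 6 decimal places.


d1 = 0.2453660583; d2 = -0.0657609255
phi(d1) = 0.3871121694; exp(-qT) = 0.9920319148; exp(-rT) = 0.8745900646
N(d1) = 0.5969134963
Delta = exp(-qT) * N(d1) = 0.9920319148 * 0.5969134963 = 0.592157

Answer: Delta = 0.592157


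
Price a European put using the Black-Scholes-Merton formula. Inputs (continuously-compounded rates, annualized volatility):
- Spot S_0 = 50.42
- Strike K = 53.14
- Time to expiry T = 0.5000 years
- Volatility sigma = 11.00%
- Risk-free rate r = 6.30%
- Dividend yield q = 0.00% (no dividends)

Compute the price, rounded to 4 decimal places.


d1 = (ln(S/K) + (r - q + 0.5*sigma^2) * T) / (sigma * sqrt(T)) = -0.23163556
d2 = d1 - sigma * sqrt(T) = -0.30941731
exp(-rT) = 0.96899096; exp(-qT) = 1.00000000
P = K * exp(-rT) * N(-d2) - S_0 * exp(-qT) * N(-d1)
N(-d1) = 0.59158946; N(-d2) = 0.62149795
P = 53.1400 * 0.96899096 * 0.62149795 - 50.4200 * 1.00000000 * 0.59158946 = 2.1743

Answer: Price = 2.1743


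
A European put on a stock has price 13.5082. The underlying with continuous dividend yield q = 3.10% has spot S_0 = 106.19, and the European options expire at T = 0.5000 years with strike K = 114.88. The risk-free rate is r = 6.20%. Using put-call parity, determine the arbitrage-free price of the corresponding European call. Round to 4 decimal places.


Put-call parity: C - P = S_0 * exp(-qT) - K * exp(-rT).
S_0 * exp(-qT) = 106.1900 * 0.98461951 = 104.55674542
K * exp(-rT) = 114.8800 * 0.96947557 = 111.37335383
C = P + S*exp(-qT) - K*exp(-rT)
C = 13.5082 + 104.55674542 - 111.37335383 = 6.6916

Answer: Call price = 6.6916
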